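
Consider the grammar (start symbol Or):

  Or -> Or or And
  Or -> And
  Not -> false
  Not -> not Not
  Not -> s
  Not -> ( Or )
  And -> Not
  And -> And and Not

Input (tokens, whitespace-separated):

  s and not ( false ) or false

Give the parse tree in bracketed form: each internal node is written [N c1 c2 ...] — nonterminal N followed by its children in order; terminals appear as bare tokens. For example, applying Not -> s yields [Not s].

[Or [Or [And [And [Not s]] and [Not not [Not ( [Or [And [Not false]]] )]]]] or [And [Not false]]]

Or
Or or And
And or And
And and Not or And
Not and Not or And
s and Not or And
s and not Not or And
s and not ( Or ) or And
s and not ( And ) or And
s and not ( Not ) or And
s and not ( false ) or And
s and not ( false ) or Not
s and not ( false ) or false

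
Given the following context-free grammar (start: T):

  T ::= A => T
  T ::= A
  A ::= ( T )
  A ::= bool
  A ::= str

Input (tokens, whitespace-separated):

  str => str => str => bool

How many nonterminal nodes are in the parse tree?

8

[T [A str] => [T [A str] => [T [A str] => [T [A bool]]]]]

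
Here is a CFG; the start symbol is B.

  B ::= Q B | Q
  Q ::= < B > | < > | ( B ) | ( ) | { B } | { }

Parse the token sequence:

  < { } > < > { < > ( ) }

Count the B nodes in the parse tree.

6

[B [Q < [B [Q { }]] >] [B [Q < >] [B [Q { [B [Q < >] [B [Q ( )]]] }]]]]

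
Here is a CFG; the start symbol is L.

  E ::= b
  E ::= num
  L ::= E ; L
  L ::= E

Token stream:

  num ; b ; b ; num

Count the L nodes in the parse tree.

4

[L [E num] ; [L [E b] ; [L [E b] ; [L [E num]]]]]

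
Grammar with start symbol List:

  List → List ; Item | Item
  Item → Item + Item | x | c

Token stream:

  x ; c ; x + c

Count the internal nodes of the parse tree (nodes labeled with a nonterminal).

8

[List [List [List [Item x]] ; [Item c]] ; [Item [Item x] + [Item c]]]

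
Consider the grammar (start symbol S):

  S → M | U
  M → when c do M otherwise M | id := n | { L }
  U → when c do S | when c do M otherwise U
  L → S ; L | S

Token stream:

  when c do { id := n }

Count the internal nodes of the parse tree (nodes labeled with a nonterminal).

[S [U when c do [S [M { [L [S [M id := n]]] }]]]]

7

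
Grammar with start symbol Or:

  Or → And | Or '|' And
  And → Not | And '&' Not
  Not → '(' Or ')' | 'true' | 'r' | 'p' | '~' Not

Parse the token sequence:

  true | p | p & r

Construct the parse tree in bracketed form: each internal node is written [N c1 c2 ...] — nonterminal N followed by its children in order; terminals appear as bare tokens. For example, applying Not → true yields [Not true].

[Or [Or [Or [And [Not true]]] | [And [Not p]]] | [And [And [Not p]] & [Not r]]]

Or
Or | And
Or | And | And
And | And | And
Not | And | And
true | And | And
true | Not | And
true | p | And
true | p | And & Not
true | p | Not & Not
true | p | p & Not
true | p | p & r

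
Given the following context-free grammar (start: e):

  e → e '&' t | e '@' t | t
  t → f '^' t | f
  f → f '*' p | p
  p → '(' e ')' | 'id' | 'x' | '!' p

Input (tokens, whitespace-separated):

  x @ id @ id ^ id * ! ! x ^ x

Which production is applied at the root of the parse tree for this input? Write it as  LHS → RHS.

[e [e [e [t [f [p x]]]] @ [t [f [p id]]]] @ [t [f [p id]] ^ [t [f [f [p id]] * [p ! [p ! [p x]]]] ^ [t [f [p x]]]]]]

e → e '@' t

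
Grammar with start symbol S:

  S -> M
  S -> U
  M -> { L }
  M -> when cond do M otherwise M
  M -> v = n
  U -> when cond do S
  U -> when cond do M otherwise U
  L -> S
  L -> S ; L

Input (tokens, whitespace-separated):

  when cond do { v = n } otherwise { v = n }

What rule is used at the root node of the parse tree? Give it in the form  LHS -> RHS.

[S [M when cond do [M { [L [S [M v = n]]] }] otherwise [M { [L [S [M v = n]]] }]]]

S -> M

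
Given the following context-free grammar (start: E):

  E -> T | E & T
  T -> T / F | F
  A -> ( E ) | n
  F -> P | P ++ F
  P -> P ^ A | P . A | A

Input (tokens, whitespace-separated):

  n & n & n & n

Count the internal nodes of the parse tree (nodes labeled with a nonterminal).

20

[E [E [E [E [T [F [P [A n]]]]] & [T [F [P [A n]]]]] & [T [F [P [A n]]]]] & [T [F [P [A n]]]]]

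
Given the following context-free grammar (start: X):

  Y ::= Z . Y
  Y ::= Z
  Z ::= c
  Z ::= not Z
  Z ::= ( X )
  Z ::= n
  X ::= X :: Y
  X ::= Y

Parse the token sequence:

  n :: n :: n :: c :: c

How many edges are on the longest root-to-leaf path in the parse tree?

[X [X [X [X [X [Y [Z n]]] :: [Y [Z n]]] :: [Y [Z n]]] :: [Y [Z c]]] :: [Y [Z c]]]

7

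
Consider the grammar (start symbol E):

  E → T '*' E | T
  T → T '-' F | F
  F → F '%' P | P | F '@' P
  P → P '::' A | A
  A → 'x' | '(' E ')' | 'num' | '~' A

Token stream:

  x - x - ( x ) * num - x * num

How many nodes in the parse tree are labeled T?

[E [T [T [T [F [P [A x]]]] - [F [P [A x]]]] - [F [P [A ( [E [T [F [P [A x]]]]] )]]]] * [E [T [T [F [P [A num]]]] - [F [P [A x]]]] * [E [T [F [P [A num]]]]]]]

7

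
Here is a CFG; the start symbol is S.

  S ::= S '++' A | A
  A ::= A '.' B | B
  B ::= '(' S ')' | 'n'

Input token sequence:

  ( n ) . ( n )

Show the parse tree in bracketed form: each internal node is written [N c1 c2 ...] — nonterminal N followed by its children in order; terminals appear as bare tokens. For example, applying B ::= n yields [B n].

S
A
A . B
B . B
( S ) . B
( A ) . B
( B ) . B
( n ) . B
( n ) . ( S )
( n ) . ( A )
( n ) . ( B )
( n ) . ( n )

[S [A [A [B ( [S [A [B n]]] )]] . [B ( [S [A [B n]]] )]]]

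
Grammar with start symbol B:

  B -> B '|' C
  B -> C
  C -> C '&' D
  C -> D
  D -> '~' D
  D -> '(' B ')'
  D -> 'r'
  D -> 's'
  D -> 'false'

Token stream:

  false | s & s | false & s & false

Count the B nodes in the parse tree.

[B [B [B [C [D false]]] | [C [C [D s]] & [D s]]] | [C [C [C [D false]] & [D s]] & [D false]]]

3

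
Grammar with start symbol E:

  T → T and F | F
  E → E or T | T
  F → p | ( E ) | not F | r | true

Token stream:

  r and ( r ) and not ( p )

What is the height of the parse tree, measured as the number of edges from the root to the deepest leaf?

7

[E [T [T [T [F r]] and [F ( [E [T [F r]]] )]] and [F not [F ( [E [T [F p]]] )]]]]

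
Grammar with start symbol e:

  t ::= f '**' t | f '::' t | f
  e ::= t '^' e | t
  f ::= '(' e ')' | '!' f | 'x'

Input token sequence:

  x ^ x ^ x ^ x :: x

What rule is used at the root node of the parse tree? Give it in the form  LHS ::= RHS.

[e [t [f x]] ^ [e [t [f x]] ^ [e [t [f x]] ^ [e [t [f x] :: [t [f x]]]]]]]

e ::= t '^' e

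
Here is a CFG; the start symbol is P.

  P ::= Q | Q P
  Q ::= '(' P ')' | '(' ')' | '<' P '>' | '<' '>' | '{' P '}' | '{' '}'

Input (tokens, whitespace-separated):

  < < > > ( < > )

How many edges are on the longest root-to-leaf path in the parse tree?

5

[P [Q < [P [Q < >]] >] [P [Q ( [P [Q < >]] )]]]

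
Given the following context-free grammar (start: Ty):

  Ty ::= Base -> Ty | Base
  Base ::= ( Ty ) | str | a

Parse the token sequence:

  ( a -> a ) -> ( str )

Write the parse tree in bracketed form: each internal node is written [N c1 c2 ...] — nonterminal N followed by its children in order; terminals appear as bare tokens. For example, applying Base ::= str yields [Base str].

[Ty [Base ( [Ty [Base a] -> [Ty [Base a]]] )] -> [Ty [Base ( [Ty [Base str]] )]]]

Ty
Base -> Ty
( Ty ) -> Ty
( Base -> Ty ) -> Ty
( a -> Ty ) -> Ty
( a -> Base ) -> Ty
( a -> a ) -> Ty
( a -> a ) -> Base
( a -> a ) -> ( Ty )
( a -> a ) -> ( Base )
( a -> a ) -> ( str )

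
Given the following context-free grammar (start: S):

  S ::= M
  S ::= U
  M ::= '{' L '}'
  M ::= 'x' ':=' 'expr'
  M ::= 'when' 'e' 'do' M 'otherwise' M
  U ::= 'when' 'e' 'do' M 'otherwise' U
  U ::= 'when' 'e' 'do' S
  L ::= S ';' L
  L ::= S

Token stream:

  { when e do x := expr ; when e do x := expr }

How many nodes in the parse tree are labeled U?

[S [M { [L [S [U when e do [S [M x := expr]]]] ; [L [S [U when e do [S [M x := expr]]]]]] }]]

2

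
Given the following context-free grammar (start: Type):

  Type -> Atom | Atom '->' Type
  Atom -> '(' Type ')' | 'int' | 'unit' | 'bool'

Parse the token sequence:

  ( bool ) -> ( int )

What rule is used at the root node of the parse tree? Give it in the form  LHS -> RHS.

Type -> Atom '->' Type

[Type [Atom ( [Type [Atom bool]] )] -> [Type [Atom ( [Type [Atom int]] )]]]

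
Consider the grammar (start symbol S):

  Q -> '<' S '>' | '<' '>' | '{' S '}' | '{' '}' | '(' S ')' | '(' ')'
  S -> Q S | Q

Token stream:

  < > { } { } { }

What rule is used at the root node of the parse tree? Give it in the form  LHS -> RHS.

S -> Q S

[S [Q < >] [S [Q { }] [S [Q { }] [S [Q { }]]]]]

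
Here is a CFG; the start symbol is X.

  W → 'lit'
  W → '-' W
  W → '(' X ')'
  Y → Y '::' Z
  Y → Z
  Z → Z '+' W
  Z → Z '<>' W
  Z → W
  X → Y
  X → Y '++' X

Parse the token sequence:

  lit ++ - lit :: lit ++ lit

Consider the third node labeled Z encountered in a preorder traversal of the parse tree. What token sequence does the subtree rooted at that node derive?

lit

[X [Y [Z [W lit]]] ++ [X [Y [Y [Z [W - [W lit]]]] :: [Z [W lit]]] ++ [X [Y [Z [W lit]]]]]]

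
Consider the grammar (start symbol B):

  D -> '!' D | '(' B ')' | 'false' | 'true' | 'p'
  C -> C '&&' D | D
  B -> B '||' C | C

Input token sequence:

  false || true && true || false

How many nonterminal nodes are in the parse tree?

11

[B [B [B [C [D false]]] || [C [C [D true]] && [D true]]] || [C [D false]]]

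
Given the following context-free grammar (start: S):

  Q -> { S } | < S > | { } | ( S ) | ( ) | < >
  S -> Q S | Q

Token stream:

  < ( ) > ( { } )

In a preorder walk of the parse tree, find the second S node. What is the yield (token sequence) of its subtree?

[S [Q < [S [Q ( )]] >] [S [Q ( [S [Q { }]] )]]]

( )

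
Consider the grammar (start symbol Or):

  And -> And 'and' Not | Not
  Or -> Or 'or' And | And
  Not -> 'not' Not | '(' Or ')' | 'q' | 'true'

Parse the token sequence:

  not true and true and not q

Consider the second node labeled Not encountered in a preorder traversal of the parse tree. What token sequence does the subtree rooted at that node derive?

true

[Or [And [And [And [Not not [Not true]]] and [Not true]] and [Not not [Not q]]]]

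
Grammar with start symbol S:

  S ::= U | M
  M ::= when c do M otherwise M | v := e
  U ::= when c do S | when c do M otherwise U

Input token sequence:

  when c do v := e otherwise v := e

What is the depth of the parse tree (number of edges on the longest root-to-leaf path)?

[S [M when c do [M v := e] otherwise [M v := e]]]

3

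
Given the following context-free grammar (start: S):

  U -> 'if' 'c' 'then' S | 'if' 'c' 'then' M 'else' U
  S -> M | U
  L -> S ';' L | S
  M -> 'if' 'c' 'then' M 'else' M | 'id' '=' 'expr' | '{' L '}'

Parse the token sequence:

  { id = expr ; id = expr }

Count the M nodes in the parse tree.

[S [M { [L [S [M id = expr]] ; [L [S [M id = expr]]]] }]]

3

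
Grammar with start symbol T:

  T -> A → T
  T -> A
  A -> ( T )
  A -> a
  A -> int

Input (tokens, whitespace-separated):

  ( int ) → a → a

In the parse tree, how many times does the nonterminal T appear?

[T [A ( [T [A int]] )] → [T [A a] → [T [A a]]]]

4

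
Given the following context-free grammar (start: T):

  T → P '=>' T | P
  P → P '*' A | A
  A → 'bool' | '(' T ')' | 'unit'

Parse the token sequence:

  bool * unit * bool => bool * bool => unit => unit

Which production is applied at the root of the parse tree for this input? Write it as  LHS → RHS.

T → P '=>' T

[T [P [P [P [A bool]] * [A unit]] * [A bool]] => [T [P [P [A bool]] * [A bool]] => [T [P [A unit]] => [T [P [A unit]]]]]]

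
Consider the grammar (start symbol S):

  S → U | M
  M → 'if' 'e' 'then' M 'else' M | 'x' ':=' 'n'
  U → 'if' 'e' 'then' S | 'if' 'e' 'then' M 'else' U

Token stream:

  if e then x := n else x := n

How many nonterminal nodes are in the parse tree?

4

[S [M if e then [M x := n] else [M x := n]]]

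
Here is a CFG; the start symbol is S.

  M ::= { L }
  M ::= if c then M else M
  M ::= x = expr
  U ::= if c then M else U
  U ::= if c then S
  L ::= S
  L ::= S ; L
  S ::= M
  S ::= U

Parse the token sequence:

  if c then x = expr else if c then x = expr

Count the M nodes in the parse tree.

[S [U if c then [M x = expr] else [U if c then [S [M x = expr]]]]]

2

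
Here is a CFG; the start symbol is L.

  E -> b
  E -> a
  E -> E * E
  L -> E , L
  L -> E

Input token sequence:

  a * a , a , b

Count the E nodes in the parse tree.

5

[L [E [E a] * [E a]] , [L [E a] , [L [E b]]]]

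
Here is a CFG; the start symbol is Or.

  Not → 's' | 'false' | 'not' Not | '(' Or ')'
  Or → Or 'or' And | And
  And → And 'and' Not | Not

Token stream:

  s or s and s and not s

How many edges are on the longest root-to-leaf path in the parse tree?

5

[Or [Or [And [Not s]]] or [And [And [And [Not s]] and [Not s]] and [Not not [Not s]]]]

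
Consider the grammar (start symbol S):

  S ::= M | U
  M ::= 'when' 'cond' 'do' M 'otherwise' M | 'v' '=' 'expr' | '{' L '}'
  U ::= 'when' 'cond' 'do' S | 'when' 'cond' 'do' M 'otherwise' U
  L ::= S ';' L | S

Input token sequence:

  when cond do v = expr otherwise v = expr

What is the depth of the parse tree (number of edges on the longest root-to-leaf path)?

3

[S [M when cond do [M v = expr] otherwise [M v = expr]]]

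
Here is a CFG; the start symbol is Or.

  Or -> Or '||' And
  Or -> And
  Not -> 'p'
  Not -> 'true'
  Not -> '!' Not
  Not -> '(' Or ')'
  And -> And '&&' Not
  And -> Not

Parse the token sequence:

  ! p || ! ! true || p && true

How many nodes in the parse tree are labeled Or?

[Or [Or [Or [And [Not ! [Not p]]]] || [And [Not ! [Not ! [Not true]]]]] || [And [And [Not p]] && [Not true]]]

3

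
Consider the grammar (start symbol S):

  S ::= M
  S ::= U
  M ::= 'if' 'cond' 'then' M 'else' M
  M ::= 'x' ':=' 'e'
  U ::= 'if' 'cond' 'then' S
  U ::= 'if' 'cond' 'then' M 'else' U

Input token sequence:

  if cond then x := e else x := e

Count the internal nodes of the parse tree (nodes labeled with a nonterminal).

4

[S [M if cond then [M x := e] else [M x := e]]]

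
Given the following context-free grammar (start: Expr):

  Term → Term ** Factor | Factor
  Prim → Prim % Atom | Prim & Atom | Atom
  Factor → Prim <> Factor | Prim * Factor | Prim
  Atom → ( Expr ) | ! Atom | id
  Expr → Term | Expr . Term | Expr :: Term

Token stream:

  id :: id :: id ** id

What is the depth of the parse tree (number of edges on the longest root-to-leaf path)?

7

[Expr [Expr [Expr [Term [Factor [Prim [Atom id]]]]] :: [Term [Factor [Prim [Atom id]]]]] :: [Term [Term [Factor [Prim [Atom id]]]] ** [Factor [Prim [Atom id]]]]]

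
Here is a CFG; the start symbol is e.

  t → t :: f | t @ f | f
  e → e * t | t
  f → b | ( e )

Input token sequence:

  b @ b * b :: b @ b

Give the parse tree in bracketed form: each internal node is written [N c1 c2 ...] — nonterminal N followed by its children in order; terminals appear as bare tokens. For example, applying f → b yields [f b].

[e [e [t [t [f b]] @ [f b]]] * [t [t [t [f b]] :: [f b]] @ [f b]]]

e
e * t
t * t
t @ f * t
f @ f * t
b @ f * t
b @ b * t
b @ b * t @ f
b @ b * t :: f @ f
b @ b * f :: f @ f
b @ b * b :: f @ f
b @ b * b :: b @ f
b @ b * b :: b @ b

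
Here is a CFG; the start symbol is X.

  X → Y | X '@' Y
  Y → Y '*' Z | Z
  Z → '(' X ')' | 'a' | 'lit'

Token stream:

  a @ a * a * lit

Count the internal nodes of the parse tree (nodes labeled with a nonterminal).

10

[X [X [Y [Z a]]] @ [Y [Y [Y [Z a]] * [Z a]] * [Z lit]]]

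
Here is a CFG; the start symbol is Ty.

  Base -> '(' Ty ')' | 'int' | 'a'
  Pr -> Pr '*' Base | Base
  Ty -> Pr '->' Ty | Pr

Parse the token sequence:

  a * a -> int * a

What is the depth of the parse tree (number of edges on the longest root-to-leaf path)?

5

[Ty [Pr [Pr [Base a]] * [Base a]] -> [Ty [Pr [Pr [Base int]] * [Base a]]]]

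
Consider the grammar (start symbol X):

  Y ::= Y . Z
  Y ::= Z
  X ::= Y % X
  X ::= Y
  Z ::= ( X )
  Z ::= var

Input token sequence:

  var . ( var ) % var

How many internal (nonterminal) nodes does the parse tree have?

11

[X [Y [Y [Z var]] . [Z ( [X [Y [Z var]]] )]] % [X [Y [Z var]]]]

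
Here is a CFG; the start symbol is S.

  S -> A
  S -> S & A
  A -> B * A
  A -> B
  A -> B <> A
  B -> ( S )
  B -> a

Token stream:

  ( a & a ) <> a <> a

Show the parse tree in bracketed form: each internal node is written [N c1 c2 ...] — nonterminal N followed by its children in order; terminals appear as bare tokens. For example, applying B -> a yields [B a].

S
A
B <> A
( S ) <> A
( S & A ) <> A
( A & A ) <> A
( B & A ) <> A
( a & A ) <> A
( a & B ) <> A
( a & a ) <> A
( a & a ) <> B <> A
( a & a ) <> a <> A
( a & a ) <> a <> B
( a & a ) <> a <> a

[S [A [B ( [S [S [A [B a]]] & [A [B a]]] )] <> [A [B a] <> [A [B a]]]]]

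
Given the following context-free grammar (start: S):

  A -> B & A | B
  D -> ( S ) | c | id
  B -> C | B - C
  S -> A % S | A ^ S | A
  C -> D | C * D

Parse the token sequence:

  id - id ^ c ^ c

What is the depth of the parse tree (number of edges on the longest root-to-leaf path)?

[S [A [B [B [C [D id]]] - [C [D id]]]] ^ [S [A [B [C [D c]]]] ^ [S [A [B [C [D c]]]]]]]

7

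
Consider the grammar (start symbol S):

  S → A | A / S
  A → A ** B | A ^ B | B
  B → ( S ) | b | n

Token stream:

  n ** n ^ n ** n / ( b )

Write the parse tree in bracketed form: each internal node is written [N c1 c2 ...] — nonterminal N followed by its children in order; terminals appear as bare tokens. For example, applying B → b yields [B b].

[S [A [A [A [A [B n]] ** [B n]] ^ [B n]] ** [B n]] / [S [A [B ( [S [A [B b]]] )]]]]

S
A / S
A ** B / S
A ^ B ** B / S
A ** B ^ B ** B / S
B ** B ^ B ** B / S
n ** B ^ B ** B / S
n ** n ^ B ** B / S
n ** n ^ n ** B / S
n ** n ^ n ** n / S
n ** n ^ n ** n / A
n ** n ^ n ** n / B
n ** n ^ n ** n / ( S )
n ** n ^ n ** n / ( A )
n ** n ^ n ** n / ( B )
n ** n ^ n ** n / ( b )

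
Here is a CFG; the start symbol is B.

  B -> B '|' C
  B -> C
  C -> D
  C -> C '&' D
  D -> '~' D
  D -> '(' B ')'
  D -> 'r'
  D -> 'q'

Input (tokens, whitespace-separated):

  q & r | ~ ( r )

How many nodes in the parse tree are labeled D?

[B [B [C [C [D q]] & [D r]]] | [C [D ~ [D ( [B [C [D r]]] )]]]]

5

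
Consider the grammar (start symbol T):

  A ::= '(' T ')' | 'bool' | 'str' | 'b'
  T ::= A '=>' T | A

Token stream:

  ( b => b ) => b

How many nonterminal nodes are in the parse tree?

8

[T [A ( [T [A b] => [T [A b]]] )] => [T [A b]]]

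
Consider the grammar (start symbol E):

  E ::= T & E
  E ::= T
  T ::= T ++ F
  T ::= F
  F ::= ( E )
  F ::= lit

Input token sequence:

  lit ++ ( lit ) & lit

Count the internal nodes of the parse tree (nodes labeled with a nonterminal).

11

[E [T [T [F lit]] ++ [F ( [E [T [F lit]]] )]] & [E [T [F lit]]]]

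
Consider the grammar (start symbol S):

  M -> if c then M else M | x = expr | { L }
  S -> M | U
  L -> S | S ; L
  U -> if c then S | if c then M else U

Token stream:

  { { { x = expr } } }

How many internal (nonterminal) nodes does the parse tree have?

[S [M { [L [S [M { [L [S [M { [L [S [M x = expr]]] }]]] }]]] }]]

11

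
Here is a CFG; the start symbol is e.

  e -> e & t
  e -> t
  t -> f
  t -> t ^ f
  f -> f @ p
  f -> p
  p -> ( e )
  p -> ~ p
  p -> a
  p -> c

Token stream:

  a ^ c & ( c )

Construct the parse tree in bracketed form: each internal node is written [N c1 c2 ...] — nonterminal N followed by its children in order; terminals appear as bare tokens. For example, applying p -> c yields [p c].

[e [e [t [t [f [p a]]] ^ [f [p c]]]] & [t [f [p ( [e [t [f [p c]]]] )]]]]

e
e & t
t & t
t ^ f & t
f ^ f & t
p ^ f & t
a ^ f & t
a ^ p & t
a ^ c & t
a ^ c & f
a ^ c & p
a ^ c & ( e )
a ^ c & ( t )
a ^ c & ( f )
a ^ c & ( p )
a ^ c & ( c )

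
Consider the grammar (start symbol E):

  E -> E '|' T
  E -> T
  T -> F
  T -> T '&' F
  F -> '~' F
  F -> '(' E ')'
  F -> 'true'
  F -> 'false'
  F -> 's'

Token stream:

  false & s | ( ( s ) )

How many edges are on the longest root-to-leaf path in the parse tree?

[E [E [T [T [F false]] & [F s]]] | [T [F ( [E [T [F ( [E [T [F s]]] )]]] )]]]

9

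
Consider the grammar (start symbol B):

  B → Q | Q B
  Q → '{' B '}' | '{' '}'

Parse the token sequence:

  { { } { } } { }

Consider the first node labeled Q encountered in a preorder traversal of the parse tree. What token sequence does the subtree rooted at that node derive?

{ { } { } }

[B [Q { [B [Q { }] [B [Q { }]]] }] [B [Q { }]]]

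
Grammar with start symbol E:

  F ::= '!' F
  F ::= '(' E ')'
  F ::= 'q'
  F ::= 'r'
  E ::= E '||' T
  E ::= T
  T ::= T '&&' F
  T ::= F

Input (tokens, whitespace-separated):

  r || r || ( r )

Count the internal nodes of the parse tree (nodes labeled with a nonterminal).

12

[E [E [E [T [F r]]] || [T [F r]]] || [T [F ( [E [T [F r]]] )]]]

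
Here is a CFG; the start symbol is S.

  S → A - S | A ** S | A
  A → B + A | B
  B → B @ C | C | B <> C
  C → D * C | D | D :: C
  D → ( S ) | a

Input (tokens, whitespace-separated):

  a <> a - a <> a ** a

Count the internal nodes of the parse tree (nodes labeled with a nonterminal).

[S [A [B [B [C [D a]]] <> [C [D a]]]] - [S [A [B [B [C [D a]]] <> [C [D a]]]] ** [S [A [B [C [D a]]]]]]]

21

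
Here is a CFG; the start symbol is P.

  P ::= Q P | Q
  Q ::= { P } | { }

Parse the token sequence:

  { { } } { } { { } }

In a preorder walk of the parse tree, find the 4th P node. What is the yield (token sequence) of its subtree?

[P [Q { [P [Q { }]] }] [P [Q { }] [P [Q { [P [Q { }]] }]]]]

{ { } }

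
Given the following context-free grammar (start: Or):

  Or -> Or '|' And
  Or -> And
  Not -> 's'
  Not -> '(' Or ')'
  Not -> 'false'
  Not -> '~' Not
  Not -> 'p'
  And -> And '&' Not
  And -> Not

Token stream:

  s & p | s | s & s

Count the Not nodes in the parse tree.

[Or [Or [Or [And [And [Not s]] & [Not p]]] | [And [Not s]]] | [And [And [Not s]] & [Not s]]]

5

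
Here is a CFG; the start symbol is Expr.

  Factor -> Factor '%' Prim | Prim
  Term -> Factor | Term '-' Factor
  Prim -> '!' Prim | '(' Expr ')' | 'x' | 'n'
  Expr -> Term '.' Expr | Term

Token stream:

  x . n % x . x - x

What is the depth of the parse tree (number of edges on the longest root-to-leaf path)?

[Expr [Term [Factor [Prim x]]] . [Expr [Term [Factor [Factor [Prim n]] % [Prim x]]] . [Expr [Term [Term [Factor [Prim x]]] - [Factor [Prim x]]]]]]

7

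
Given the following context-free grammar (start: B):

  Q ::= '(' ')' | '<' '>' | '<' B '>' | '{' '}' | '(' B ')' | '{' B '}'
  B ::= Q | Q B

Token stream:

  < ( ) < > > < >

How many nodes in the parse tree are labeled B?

4

[B [Q < [B [Q ( )] [B [Q < >]]] >] [B [Q < >]]]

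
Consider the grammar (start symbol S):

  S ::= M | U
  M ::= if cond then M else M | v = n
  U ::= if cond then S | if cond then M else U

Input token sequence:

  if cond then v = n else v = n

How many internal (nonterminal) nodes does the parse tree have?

4

[S [M if cond then [M v = n] else [M v = n]]]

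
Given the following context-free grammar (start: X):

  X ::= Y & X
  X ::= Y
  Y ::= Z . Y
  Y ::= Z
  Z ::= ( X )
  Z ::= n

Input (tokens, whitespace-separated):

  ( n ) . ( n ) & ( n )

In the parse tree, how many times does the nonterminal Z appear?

[X [Y [Z ( [X [Y [Z n]]] )] . [Y [Z ( [X [Y [Z n]]] )]]] & [X [Y [Z ( [X [Y [Z n]]] )]]]]

6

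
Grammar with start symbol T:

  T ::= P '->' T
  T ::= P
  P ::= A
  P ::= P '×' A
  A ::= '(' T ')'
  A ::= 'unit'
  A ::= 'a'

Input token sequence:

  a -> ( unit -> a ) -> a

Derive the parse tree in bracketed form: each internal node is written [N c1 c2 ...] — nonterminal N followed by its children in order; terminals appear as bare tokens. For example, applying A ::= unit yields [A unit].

T
P -> T
A -> T
a -> T
a -> P -> T
a -> A -> T
a -> ( T ) -> T
a -> ( P -> T ) -> T
a -> ( A -> T ) -> T
a -> ( unit -> T ) -> T
a -> ( unit -> P ) -> T
a -> ( unit -> A ) -> T
a -> ( unit -> a ) -> T
a -> ( unit -> a ) -> P
a -> ( unit -> a ) -> A
a -> ( unit -> a ) -> a

[T [P [A a]] -> [T [P [A ( [T [P [A unit]] -> [T [P [A a]]]] )]] -> [T [P [A a]]]]]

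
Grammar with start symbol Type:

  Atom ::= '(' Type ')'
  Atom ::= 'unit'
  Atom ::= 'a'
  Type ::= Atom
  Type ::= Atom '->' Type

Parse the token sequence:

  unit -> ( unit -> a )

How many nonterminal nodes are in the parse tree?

[Type [Atom unit] -> [Type [Atom ( [Type [Atom unit] -> [Type [Atom a]]] )]]]

8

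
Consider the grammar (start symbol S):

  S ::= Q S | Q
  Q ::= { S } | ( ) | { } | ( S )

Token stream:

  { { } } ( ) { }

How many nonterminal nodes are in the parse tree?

8

[S [Q { [S [Q { }]] }] [S [Q ( )] [S [Q { }]]]]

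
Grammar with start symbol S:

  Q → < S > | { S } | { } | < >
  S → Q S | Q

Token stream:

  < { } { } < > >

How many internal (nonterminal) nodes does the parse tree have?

[S [Q < [S [Q { }] [S [Q { }] [S [Q < >]]]] >]]

8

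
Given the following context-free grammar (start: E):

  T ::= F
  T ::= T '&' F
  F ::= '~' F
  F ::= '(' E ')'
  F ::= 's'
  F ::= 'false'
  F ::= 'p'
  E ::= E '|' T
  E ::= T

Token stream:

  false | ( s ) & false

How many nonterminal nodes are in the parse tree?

[E [E [T [F false]]] | [T [T [F ( [E [T [F s]]] )]] & [F false]]]

11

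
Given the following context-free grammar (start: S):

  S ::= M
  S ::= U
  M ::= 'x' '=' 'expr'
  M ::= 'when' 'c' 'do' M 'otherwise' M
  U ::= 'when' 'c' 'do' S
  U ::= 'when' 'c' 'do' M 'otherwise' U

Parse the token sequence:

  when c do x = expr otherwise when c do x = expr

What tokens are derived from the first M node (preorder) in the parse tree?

[S [U when c do [M x = expr] otherwise [U when c do [S [M x = expr]]]]]

x = expr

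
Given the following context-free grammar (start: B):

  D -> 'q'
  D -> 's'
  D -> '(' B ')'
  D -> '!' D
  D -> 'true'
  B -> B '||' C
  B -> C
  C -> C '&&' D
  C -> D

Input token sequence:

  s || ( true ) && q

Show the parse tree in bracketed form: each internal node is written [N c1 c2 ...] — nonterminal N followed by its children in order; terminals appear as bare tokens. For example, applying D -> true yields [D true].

B
B || C
C || C
D || C
s || C
s || C && D
s || D && D
s || ( B ) && D
s || ( C ) && D
s || ( D ) && D
s || ( true ) && D
s || ( true ) && q

[B [B [C [D s]]] || [C [C [D ( [B [C [D true]]] )]] && [D q]]]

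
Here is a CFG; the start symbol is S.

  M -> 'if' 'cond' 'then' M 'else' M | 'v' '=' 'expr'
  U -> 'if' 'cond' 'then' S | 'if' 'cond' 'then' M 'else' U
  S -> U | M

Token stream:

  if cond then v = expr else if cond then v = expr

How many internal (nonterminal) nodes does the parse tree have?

6

[S [U if cond then [M v = expr] else [U if cond then [S [M v = expr]]]]]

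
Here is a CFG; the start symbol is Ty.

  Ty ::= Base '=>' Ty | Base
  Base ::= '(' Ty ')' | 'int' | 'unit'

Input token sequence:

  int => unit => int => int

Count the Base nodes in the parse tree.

[Ty [Base int] => [Ty [Base unit] => [Ty [Base int] => [Ty [Base int]]]]]

4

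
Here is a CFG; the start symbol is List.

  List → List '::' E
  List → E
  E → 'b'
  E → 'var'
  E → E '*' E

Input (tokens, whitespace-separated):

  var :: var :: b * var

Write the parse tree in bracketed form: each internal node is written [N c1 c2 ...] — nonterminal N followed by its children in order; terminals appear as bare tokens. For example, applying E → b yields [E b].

[List [List [List [E var]] :: [E var]] :: [E [E b] * [E var]]]

List
List :: E
List :: E :: E
E :: E :: E
var :: E :: E
var :: var :: E
var :: var :: E * E
var :: var :: b * E
var :: var :: b * var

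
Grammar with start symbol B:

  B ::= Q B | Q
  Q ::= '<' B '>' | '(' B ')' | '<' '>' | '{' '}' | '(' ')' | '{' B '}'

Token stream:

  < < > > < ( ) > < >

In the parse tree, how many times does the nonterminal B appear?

[B [Q < [B [Q < >]] >] [B [Q < [B [Q ( )]] >] [B [Q < >]]]]

5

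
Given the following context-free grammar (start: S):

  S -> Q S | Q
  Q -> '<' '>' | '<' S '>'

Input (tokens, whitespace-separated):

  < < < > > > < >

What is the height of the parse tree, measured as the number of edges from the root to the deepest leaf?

[S [Q < [S [Q < [S [Q < >]] >]] >] [S [Q < >]]]

6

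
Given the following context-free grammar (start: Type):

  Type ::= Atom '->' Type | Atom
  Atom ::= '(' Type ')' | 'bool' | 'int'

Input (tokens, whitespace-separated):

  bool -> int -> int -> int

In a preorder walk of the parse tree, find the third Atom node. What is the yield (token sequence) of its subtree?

[Type [Atom bool] -> [Type [Atom int] -> [Type [Atom int] -> [Type [Atom int]]]]]

int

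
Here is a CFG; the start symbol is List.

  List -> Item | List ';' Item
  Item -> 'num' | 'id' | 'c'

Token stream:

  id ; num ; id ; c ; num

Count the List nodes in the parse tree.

[List [List [List [List [List [Item id]] ; [Item num]] ; [Item id]] ; [Item c]] ; [Item num]]

5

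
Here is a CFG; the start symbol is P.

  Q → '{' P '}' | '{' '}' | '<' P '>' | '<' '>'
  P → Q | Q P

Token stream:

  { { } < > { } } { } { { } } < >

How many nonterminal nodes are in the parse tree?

16

[P [Q { [P [Q { }] [P [Q < >] [P [Q { }]]]] }] [P [Q { }] [P [Q { [P [Q { }]] }] [P [Q < >]]]]]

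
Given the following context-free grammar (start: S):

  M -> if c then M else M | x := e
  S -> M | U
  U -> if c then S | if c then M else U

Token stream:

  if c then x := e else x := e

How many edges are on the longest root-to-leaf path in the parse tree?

[S [M if c then [M x := e] else [M x := e]]]

3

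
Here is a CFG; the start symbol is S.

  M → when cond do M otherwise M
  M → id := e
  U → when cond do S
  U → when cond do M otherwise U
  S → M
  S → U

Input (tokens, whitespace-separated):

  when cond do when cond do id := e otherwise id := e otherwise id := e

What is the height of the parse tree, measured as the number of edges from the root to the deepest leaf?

4

[S [M when cond do [M when cond do [M id := e] otherwise [M id := e]] otherwise [M id := e]]]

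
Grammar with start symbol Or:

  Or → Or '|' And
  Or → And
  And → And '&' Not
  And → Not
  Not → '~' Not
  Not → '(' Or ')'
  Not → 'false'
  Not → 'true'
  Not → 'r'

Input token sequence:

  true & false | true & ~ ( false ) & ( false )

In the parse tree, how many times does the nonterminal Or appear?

[Or [Or [And [And [Not true]] & [Not false]]] | [And [And [And [Not true]] & [Not ~ [Not ( [Or [And [Not false]]] )]]] & [Not ( [Or [And [Not false]]] )]]]

4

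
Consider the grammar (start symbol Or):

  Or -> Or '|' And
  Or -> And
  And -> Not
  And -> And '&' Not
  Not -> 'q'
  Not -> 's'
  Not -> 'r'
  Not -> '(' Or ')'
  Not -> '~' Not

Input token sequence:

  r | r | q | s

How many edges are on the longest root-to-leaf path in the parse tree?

6

[Or [Or [Or [Or [And [Not r]]] | [And [Not r]]] | [And [Not q]]] | [And [Not s]]]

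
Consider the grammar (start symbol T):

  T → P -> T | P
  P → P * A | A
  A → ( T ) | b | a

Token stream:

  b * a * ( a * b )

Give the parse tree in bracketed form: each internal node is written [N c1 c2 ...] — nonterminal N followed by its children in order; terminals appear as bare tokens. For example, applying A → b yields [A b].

T
P
P * A
P * A * A
A * A * A
b * A * A
b * a * A
b * a * ( T )
b * a * ( P )
b * a * ( P * A )
b * a * ( A * A )
b * a * ( a * A )
b * a * ( a * b )

[T [P [P [P [A b]] * [A a]] * [A ( [T [P [P [A a]] * [A b]]] )]]]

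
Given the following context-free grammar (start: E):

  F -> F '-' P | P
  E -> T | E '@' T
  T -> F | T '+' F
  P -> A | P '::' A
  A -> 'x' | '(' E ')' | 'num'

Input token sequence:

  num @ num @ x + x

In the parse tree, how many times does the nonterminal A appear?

4

[E [E [E [T [F [P [A num]]]]] @ [T [F [P [A num]]]]] @ [T [T [F [P [A x]]]] + [F [P [A x]]]]]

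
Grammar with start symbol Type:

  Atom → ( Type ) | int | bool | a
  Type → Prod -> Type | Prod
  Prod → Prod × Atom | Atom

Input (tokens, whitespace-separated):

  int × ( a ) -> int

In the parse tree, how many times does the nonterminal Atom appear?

[Type [Prod [Prod [Atom int]] × [Atom ( [Type [Prod [Atom a]]] )]] -> [Type [Prod [Atom int]]]]

4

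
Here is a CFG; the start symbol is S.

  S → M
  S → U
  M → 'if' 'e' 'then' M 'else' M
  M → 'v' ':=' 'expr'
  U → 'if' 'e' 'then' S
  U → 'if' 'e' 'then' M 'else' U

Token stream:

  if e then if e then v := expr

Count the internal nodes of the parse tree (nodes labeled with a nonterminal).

6

[S [U if e then [S [U if e then [S [M v := expr]]]]]]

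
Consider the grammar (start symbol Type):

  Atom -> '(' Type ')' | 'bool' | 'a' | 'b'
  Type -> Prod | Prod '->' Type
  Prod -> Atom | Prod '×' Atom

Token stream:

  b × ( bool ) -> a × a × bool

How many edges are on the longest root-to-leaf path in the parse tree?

6

[Type [Prod [Prod [Atom b]] × [Atom ( [Type [Prod [Atom bool]]] )]] -> [Type [Prod [Prod [Prod [Atom a]] × [Atom a]] × [Atom bool]]]]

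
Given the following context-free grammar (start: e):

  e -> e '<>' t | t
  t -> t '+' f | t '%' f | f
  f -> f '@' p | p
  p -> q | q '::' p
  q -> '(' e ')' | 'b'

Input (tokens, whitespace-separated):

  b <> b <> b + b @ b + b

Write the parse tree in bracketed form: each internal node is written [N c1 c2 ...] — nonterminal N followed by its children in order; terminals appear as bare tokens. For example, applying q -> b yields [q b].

[e [e [e [t [f [p [q b]]]]] <> [t [f [p [q b]]]]] <> [t [t [t [f [p [q b]]]] + [f [f [p [q b]]] @ [p [q b]]]] + [f [p [q b]]]]]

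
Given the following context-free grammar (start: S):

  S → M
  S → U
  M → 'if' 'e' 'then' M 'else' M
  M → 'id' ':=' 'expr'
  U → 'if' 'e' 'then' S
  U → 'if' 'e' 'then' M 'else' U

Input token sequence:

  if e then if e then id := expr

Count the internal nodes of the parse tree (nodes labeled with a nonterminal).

[S [U if e then [S [U if e then [S [M id := expr]]]]]]

6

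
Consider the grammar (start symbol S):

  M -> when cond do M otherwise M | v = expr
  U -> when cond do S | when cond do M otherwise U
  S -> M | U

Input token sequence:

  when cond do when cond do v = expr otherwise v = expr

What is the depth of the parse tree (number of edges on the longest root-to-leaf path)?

[S [U when cond do [S [M when cond do [M v = expr] otherwise [M v = expr]]]]]

5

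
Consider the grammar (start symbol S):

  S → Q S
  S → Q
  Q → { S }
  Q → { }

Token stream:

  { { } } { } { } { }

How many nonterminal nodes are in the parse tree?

10

[S [Q { [S [Q { }]] }] [S [Q { }] [S [Q { }] [S [Q { }]]]]]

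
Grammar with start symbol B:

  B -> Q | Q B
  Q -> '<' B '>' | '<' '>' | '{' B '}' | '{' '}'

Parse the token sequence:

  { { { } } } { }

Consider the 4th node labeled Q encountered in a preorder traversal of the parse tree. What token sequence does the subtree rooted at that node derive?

[B [Q { [B [Q { [B [Q { }]] }]] }] [B [Q { }]]]

{ }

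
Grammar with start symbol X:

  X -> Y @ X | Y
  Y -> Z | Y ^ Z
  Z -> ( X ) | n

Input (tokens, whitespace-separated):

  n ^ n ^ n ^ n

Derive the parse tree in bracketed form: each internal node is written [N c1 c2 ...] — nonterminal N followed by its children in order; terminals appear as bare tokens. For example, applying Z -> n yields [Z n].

[X [Y [Y [Y [Y [Z n]] ^ [Z n]] ^ [Z n]] ^ [Z n]]]

X
Y
Y ^ Z
Y ^ Z ^ Z
Y ^ Z ^ Z ^ Z
Z ^ Z ^ Z ^ Z
n ^ Z ^ Z ^ Z
n ^ n ^ Z ^ Z
n ^ n ^ n ^ Z
n ^ n ^ n ^ n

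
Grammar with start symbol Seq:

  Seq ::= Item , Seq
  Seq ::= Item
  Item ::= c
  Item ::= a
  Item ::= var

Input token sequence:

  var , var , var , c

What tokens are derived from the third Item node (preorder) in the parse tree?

[Seq [Item var] , [Seq [Item var] , [Seq [Item var] , [Seq [Item c]]]]]

var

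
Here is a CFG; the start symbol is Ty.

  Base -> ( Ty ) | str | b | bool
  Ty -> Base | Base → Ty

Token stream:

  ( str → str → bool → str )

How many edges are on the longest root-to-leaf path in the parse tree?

[Ty [Base ( [Ty [Base str] → [Ty [Base str] → [Ty [Base bool] → [Ty [Base str]]]]] )]]

7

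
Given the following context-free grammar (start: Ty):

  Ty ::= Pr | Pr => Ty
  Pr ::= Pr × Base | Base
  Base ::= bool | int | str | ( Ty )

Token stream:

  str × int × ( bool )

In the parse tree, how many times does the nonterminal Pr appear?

4

[Ty [Pr [Pr [Pr [Base str]] × [Base int]] × [Base ( [Ty [Pr [Base bool]]] )]]]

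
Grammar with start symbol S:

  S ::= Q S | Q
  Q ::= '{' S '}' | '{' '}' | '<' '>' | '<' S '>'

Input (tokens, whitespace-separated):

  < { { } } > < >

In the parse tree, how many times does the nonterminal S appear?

[S [Q < [S [Q { [S [Q { }]] }]] >] [S [Q < >]]]

4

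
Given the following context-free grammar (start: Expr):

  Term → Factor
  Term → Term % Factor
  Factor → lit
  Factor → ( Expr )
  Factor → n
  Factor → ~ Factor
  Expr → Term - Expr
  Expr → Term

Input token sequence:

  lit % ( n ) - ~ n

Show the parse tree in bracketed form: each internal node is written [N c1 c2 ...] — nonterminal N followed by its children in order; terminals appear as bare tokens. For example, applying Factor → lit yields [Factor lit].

Expr
Term - Expr
Term % Factor - Expr
Factor % Factor - Expr
lit % Factor - Expr
lit % ( Expr ) - Expr
lit % ( Term ) - Expr
lit % ( Factor ) - Expr
lit % ( n ) - Expr
lit % ( n ) - Term
lit % ( n ) - Factor
lit % ( n ) - ~ Factor
lit % ( n ) - ~ n

[Expr [Term [Term [Factor lit]] % [Factor ( [Expr [Term [Factor n]]] )]] - [Expr [Term [Factor ~ [Factor n]]]]]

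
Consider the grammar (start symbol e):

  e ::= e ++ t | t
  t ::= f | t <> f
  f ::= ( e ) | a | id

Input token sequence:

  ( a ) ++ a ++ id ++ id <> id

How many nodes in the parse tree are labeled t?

6

[e [e [e [e [t [f ( [e [t [f a]]] )]]] ++ [t [f a]]] ++ [t [f id]]] ++ [t [t [f id]] <> [f id]]]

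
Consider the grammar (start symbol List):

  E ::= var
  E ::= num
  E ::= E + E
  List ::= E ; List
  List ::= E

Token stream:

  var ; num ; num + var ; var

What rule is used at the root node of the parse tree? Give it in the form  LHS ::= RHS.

[List [E var] ; [List [E num] ; [List [E [E num] + [E var]] ; [List [E var]]]]]

List ::= E ; List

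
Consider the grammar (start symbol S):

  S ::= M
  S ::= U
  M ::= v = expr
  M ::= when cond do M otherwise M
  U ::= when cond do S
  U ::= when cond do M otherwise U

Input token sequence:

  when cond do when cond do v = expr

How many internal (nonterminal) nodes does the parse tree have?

[S [U when cond do [S [U when cond do [S [M v = expr]]]]]]

6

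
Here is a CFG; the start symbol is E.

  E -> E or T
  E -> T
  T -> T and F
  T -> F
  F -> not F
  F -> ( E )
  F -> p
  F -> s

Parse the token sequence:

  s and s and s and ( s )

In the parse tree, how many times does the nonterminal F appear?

5

[E [T [T [T [T [F s]] and [F s]] and [F s]] and [F ( [E [T [F s]]] )]]]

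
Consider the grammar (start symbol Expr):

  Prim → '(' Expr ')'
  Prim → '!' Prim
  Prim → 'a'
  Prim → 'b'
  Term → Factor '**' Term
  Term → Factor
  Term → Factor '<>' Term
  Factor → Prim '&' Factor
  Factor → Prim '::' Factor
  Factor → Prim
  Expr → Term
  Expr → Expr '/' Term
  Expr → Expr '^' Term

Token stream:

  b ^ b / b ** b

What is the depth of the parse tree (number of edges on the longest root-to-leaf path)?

[Expr [Expr [Expr [Term [Factor [Prim b]]]] ^ [Term [Factor [Prim b]]]] / [Term [Factor [Prim b]] ** [Term [Factor [Prim b]]]]]

6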